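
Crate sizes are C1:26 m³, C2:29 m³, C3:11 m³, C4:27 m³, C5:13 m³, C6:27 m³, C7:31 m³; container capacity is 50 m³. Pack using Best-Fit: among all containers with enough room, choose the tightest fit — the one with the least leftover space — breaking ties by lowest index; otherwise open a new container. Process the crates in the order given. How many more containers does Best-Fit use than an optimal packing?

Best-Fit: [26] [29,11] [27,13] [27] [31] → 5 containers.
5 crates exceed 25 m³ (half the capacity), and no two of those can share a container, so at least 5 containers are needed.
So 5 is already optimal.

0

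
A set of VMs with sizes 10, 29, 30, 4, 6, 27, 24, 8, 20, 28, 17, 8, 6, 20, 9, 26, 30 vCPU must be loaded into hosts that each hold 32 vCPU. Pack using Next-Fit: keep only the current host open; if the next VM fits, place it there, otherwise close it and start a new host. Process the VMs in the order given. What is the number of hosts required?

12

10 vCPU → host 1 (remaining 22 vCPU)
29 vCPU → host 2 (remaining 3 vCPU)
30 vCPU → host 3 (remaining 2 vCPU)
4 vCPU → host 4 (remaining 28 vCPU)
6 vCPU → host 4 (remaining 22 vCPU)
27 vCPU → host 5 (remaining 5 vCPU)
24 vCPU → host 6 (remaining 8 vCPU)
8 vCPU → host 6 (remaining 0 vCPU)
20 vCPU → host 7 (remaining 12 vCPU)
28 vCPU → host 8 (remaining 4 vCPU)
17 vCPU → host 9 (remaining 15 vCPU)
8 vCPU → host 9 (remaining 7 vCPU)
6 vCPU → host 9 (remaining 1 vCPU)
20 vCPU → host 10 (remaining 12 vCPU)
9 vCPU → host 10 (remaining 3 vCPU)
26 vCPU → host 11 (remaining 6 vCPU)
30 vCPU → host 12 (remaining 2 vCPU)
Final hosts: [10] [29] [30] [4,6] [27] [24,8] [20] [28] [17,8,6] [20,9] [26] [30].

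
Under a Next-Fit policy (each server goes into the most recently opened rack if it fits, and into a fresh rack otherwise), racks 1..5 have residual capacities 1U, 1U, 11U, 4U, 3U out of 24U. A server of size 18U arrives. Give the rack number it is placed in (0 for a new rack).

Next-Fit only looks at rack 5, which has 3U free.
18U does not fit, so a new rack is opened.

0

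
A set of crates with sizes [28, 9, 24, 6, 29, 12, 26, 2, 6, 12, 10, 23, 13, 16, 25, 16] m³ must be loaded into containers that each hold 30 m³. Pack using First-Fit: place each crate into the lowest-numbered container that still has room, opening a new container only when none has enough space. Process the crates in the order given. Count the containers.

container 1: place 28 m³, 2 m³ left
container 2: place 9 m³, 21 m³ left
container 3: place 24 m³, 6 m³ left
container 2: place 6 m³, 15 m³ left
container 4: place 29 m³, 1 m³ left
container 2: place 12 m³, 3 m³ left
container 5: place 26 m³, 4 m³ left
container 1: place 2 m³, 0 m³ left
container 3: place 6 m³, 0 m³ left
container 6: place 12 m³, 18 m³ left
container 6: place 10 m³, 8 m³ left
container 7: place 23 m³, 7 m³ left
container 8: place 13 m³, 17 m³ left
container 8: place 16 m³, 1 m³ left
container 9: place 25 m³, 5 m³ left
container 10: place 16 m³, 14 m³ left

10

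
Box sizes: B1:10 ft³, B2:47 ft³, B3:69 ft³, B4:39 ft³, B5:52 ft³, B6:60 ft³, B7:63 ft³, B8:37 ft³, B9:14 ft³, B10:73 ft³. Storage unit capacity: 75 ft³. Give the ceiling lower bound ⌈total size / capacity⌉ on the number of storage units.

7 storage units

Total size = 10 + 47 + 69 + 39 + 52 + 60 + 63 + 37 + 14 + 73 = 464 ft³.
⌈464 / 75⌉ = 7.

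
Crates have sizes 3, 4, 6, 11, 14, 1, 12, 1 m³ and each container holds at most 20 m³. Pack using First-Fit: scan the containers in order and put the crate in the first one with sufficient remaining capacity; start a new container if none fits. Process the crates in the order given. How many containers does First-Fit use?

4

container 1: place 3 m³, 17 m³ left
container 1: place 4 m³, 13 m³ left
container 1: place 6 m³, 7 m³ left
container 2: place 11 m³, 9 m³ left
container 3: place 14 m³, 6 m³ left
container 1: place 1 m³, 6 m³ left
container 4: place 12 m³, 8 m³ left
container 1: place 1 m³, 5 m³ left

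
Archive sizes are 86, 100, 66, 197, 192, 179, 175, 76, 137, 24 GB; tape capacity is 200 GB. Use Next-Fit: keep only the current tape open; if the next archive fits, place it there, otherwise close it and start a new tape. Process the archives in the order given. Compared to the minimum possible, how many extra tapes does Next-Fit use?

1

Next-Fit: [86,100] [66] [197] [192] [179] [175] [76] [137,24] → 8 tapes.
Total size 1232 GB; any packing needs at least ⌈1232/200⌉ = 7 tapes.
An optimal packing achieves that bound: [197] [192] [179] [175,24] [137] [100,86] [76,66] → 7 tapes.
Excess: 8 − 7 = 1.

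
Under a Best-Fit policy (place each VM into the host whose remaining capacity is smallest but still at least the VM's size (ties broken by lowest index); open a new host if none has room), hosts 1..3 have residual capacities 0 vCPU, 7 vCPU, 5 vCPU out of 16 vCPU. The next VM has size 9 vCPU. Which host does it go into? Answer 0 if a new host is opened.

0

No host has ≥ 9 vCPU free, so a new host is opened.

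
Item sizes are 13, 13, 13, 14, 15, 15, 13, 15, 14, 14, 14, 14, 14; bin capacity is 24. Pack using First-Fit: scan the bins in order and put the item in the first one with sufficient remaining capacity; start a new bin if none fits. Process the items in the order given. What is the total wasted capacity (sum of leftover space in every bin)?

13 → bin 1 (remaining 11)
13 → bin 2 (remaining 11)
13 → bin 3 (remaining 11)
14 → bin 4 (remaining 10)
15 → bin 5 (remaining 9)
15 → bin 6 (remaining 9)
13 → bin 7 (remaining 11)
15 → bin 8 (remaining 9)
14 → bin 9 (remaining 10)
14 → bin 10 (remaining 10)
14 → bin 11 (remaining 10)
14 → bin 12 (remaining 10)
14 → bin 13 (remaining 10)
13 bins × 24 = 312; used 181; unused 131.

131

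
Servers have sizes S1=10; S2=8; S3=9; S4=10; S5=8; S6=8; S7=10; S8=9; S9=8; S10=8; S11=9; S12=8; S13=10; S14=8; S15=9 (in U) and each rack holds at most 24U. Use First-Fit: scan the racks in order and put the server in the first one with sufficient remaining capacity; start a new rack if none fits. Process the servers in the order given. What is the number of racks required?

rack 1: place S1 (10U), 14U left
rack 1: place S2 (8U), 6U left
rack 2: place S3 (9U), 15U left
rack 2: place S4 (10U), 5U left
rack 3: place S5 (8U), 16U left
rack 3: place S6 (8U), 8U left
rack 4: place S7 (10U), 14U left
rack 4: place S8 (9U), 5U left
rack 3: place S9 (8U), 0U left
rack 5: place S10 (8U), 16U left
rack 5: place S11 (9U), 7U left
rack 6: place S12 (8U), 16U left
rack 6: place S13 (10U), 6U left
rack 7: place S14 (8U), 16U left
rack 7: place S15 (9U), 7U left

7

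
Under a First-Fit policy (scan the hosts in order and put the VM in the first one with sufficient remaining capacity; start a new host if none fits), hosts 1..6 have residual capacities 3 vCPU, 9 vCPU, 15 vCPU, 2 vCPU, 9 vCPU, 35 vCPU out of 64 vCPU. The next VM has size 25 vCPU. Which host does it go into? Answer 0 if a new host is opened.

6

Hosts with room: host 6 (35 vCPU).
The first with room is host 6.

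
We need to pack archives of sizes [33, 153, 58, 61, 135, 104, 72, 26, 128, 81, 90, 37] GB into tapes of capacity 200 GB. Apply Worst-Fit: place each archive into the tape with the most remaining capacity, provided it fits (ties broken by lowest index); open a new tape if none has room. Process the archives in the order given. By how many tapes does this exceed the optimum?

Worst-Fit: [33,153] [58,61,26] [135] [104,72] [128,37] [81,90] → 6 tapes.
Total size 978 GB; any packing needs at least ⌈978/200⌉ = 5 tapes.
An optimal packing achieves that bound: [153,37] [135,61] [128,72] [104,90] [81,58,33,26] → 5 tapes.
Excess: 6 − 5 = 1.

1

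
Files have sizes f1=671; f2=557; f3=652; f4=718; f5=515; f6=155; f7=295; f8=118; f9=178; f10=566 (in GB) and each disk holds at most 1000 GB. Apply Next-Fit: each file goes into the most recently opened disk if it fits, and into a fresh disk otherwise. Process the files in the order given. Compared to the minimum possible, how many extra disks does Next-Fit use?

Next-Fit: [671] [557] [652] [718] [515,155,295] [118,178,566] → 6 disks.
6 files exceed 500 GB (half the capacity), and no two of those can share a disk, so at least 6 disks are needed.
So 6 is already optimal.

0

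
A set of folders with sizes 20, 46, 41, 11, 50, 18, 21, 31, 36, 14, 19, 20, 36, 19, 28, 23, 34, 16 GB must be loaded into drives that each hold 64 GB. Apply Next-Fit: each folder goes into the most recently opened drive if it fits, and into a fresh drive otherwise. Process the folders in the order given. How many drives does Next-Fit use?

20 GB → drive 1 (remaining 44 GB)
46 GB → drive 2 (remaining 18 GB)
41 GB → drive 3 (remaining 23 GB)
11 GB → drive 3 (remaining 12 GB)
50 GB → drive 4 (remaining 14 GB)
18 GB → drive 5 (remaining 46 GB)
21 GB → drive 5 (remaining 25 GB)
31 GB → drive 6 (remaining 33 GB)
36 GB → drive 7 (remaining 28 GB)
14 GB → drive 7 (remaining 14 GB)
19 GB → drive 8 (remaining 45 GB)
20 GB → drive 8 (remaining 25 GB)
36 GB → drive 9 (remaining 28 GB)
19 GB → drive 9 (remaining 9 GB)
28 GB → drive 10 (remaining 36 GB)
23 GB → drive 10 (remaining 13 GB)
34 GB → drive 11 (remaining 30 GB)
16 GB → drive 11 (remaining 14 GB)
Final drives: [20] [46] [41,11] [50] [18,21] [31] [36,14] [19,20] [36,19] [28,23] [34,16].

11 drives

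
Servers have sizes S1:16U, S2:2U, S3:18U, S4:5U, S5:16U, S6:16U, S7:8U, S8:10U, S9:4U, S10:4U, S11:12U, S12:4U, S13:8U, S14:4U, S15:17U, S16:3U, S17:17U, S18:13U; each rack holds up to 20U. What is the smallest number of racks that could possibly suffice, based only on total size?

9

Total size = 16 + 2 + 18 + 5 + 16 + 16 + 8 + 10 + 4 + 4 + 12 + 4 + 8 + 4 + 17 + 3 + 17 + 13 = 177U.
⌈177 / 20⌉ = 9.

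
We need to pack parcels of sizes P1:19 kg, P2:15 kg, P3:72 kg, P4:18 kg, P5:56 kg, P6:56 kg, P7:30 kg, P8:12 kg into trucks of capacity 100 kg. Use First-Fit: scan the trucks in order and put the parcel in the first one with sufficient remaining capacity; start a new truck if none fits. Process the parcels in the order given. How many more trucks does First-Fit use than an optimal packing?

1

First-Fit: [19,15,18,30,12] [72] [56] [56] → 4 trucks.
Total size 278 kg; any packing needs at least ⌈278/100⌉ = 3 trucks.
An optimal packing achieves that bound: [72,19] [56,30,12] [56,18,15] → 3 trucks.
Excess: 4 − 3 = 1.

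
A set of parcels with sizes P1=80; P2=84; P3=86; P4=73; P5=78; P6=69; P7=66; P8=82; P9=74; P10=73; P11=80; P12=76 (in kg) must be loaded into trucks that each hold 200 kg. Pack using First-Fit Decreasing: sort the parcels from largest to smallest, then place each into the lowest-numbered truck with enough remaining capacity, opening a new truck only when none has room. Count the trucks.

6 trucks

Sorted descending: 86, 84, 82, 80, 80, 78, 76, 74, 73, 73, 69, 66.
86 kg → truck 1 (remaining 114 kg)
84 kg → truck 1 (remaining 30 kg)
82 kg → truck 2 (remaining 118 kg)
80 kg → truck 2 (remaining 38 kg)
80 kg → truck 3 (remaining 120 kg)
78 kg → truck 3 (remaining 42 kg)
76 kg → truck 4 (remaining 124 kg)
74 kg → truck 4 (remaining 50 kg)
73 kg → truck 5 (remaining 127 kg)
73 kg → truck 5 (remaining 54 kg)
69 kg → truck 6 (remaining 131 kg)
66 kg → truck 6 (remaining 65 kg)
Final trucks: [86,84] [82,80] [80,78] [76,74] [73,73] [69,66].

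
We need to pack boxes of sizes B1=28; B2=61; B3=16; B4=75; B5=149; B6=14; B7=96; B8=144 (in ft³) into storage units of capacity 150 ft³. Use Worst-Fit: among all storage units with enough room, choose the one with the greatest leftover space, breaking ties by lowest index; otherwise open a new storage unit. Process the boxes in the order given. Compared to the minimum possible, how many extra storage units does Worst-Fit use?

1

Worst-Fit: [28,61,16] [75,14] [149] [96] [144] → 5 storage units.
Total size 583 ft³; any packing needs at least ⌈583/150⌉ = 4 storage units.
An optimal packing achieves that bound: [149] [144] [96,28,16] [75,61,14] → 4 storage units.
Excess: 5 − 4 = 1.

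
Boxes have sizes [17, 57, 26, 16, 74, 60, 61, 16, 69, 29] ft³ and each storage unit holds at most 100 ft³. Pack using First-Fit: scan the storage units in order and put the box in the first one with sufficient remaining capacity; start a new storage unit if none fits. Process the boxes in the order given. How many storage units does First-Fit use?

5 storage units

storage unit 1: place 17 ft³, 83 ft³ left
storage unit 1: place 57 ft³, 26 ft³ left
storage unit 1: place 26 ft³, 0 ft³ left
storage unit 2: place 16 ft³, 84 ft³ left
storage unit 2: place 74 ft³, 10 ft³ left
storage unit 3: place 60 ft³, 40 ft³ left
storage unit 4: place 61 ft³, 39 ft³ left
storage unit 3: place 16 ft³, 24 ft³ left
storage unit 5: place 69 ft³, 31 ft³ left
storage unit 4: place 29 ft³, 10 ft³ left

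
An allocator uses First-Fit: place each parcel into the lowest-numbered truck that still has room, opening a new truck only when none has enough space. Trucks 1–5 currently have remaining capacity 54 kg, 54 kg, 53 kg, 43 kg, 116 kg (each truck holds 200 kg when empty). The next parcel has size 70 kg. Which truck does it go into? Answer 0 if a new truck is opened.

5

Trucks with room: truck 5 (116 kg).
The first with room is truck 5.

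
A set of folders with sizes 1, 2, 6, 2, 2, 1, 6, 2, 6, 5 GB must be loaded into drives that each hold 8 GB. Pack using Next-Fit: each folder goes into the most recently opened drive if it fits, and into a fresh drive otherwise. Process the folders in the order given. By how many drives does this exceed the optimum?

1

Next-Fit: [1,2] [6,2] [2,1] [6,2] [6] [5] → 6 drives.
Total size 33 GB; any packing needs at least ⌈33/8⌉ = 5 drives.
An optimal packing achieves that bound: [6,2] [6,2] [6,2] [5,2,1] [1] → 5 drives.
Excess: 6 − 5 = 1.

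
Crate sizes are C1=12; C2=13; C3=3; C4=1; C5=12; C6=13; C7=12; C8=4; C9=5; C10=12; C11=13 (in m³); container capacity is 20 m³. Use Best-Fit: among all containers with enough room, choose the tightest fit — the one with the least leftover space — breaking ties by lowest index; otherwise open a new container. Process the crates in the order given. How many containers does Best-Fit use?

Put C1 (12 m³) in container 1; 8 m³ remain.
Put C2 (13 m³) in container 2; 7 m³ remain.
Put C3 (3 m³) in container 2; 4 m³ remain.
Put C4 (1 m³) in container 2; 3 m³ remain.
Put C5 (12 m³) in container 3; 8 m³ remain.
Put C6 (13 m³) in container 4; 7 m³ remain.
Put C7 (12 m³) in container 5; 8 m³ remain.
Put C8 (4 m³) in container 4; 3 m³ remain.
Put C9 (5 m³) in container 1; 3 m³ remain.
Put C10 (12 m³) in container 6; 8 m³ remain.
Put C11 (13 m³) in container 7; 7 m³ remain.
Final containers: [12,5] [13,3,1] [12] [13,4] [12] [12] [13].

7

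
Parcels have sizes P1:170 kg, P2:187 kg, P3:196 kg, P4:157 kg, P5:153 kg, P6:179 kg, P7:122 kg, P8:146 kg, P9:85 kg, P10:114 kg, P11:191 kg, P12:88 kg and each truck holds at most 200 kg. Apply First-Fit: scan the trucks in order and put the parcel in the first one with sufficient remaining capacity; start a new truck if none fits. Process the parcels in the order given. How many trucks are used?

11 trucks

Put P1 (170 kg) in truck 1; 30 kg remain.
Put P2 (187 kg) in truck 2; 13 kg remain.
Put P3 (196 kg) in truck 3; 4 kg remain.
Put P4 (157 kg) in truck 4; 43 kg remain.
Put P5 (153 kg) in truck 5; 47 kg remain.
Put P6 (179 kg) in truck 6; 21 kg remain.
Put P7 (122 kg) in truck 7; 78 kg remain.
Put P8 (146 kg) in truck 8; 54 kg remain.
Put P9 (85 kg) in truck 9; 115 kg remain.
Put P10 (114 kg) in truck 9; 1 kg remain.
Put P11 (191 kg) in truck 10; 9 kg remain.
Put P12 (88 kg) in truck 11; 112 kg remain.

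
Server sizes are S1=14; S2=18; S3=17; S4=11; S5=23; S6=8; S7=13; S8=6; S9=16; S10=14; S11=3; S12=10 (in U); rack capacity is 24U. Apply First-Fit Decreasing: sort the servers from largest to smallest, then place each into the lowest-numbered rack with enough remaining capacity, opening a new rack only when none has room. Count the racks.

Sorted descending: 23, 18, 17, 16, 14, 14, 13, 11, 10, 8, 6, 3.
23U → rack 1 (remaining 1U)
18U → rack 2 (remaining 6U)
17U → rack 3 (remaining 7U)
16U → rack 4 (remaining 8U)
14U → rack 5 (remaining 10U)
14U → rack 6 (remaining 10U)
13U → rack 7 (remaining 11U)
11U → rack 7 (remaining 0U)
10U → rack 5 (remaining 0U)
8U → rack 4 (remaining 0U)
6U → rack 2 (remaining 0U)
3U → rack 3 (remaining 4U)

7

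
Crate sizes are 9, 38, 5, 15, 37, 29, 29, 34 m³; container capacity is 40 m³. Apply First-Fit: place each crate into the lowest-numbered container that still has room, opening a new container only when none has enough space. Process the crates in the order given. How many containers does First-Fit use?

6

Put 9 m³ in container 1; 31 m³ remain.
Put 38 m³ in container 2; 2 m³ remain.
Put 5 m³ in container 1; 26 m³ remain.
Put 15 m³ in container 1; 11 m³ remain.
Put 37 m³ in container 3; 3 m³ remain.
Put 29 m³ in container 4; 11 m³ remain.
Put 29 m³ in container 5; 11 m³ remain.
Put 34 m³ in container 6; 6 m³ remain.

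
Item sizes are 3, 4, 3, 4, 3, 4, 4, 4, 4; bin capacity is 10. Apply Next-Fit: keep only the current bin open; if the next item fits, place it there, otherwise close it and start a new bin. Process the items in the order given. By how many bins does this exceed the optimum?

0

Next-Fit: [3,4,3] [4,3] [4,4] [4,4] → 4 bins.
Total size 33; any packing needs at least ⌈33/10⌉ = 4 bins.
So 4 is already optimal.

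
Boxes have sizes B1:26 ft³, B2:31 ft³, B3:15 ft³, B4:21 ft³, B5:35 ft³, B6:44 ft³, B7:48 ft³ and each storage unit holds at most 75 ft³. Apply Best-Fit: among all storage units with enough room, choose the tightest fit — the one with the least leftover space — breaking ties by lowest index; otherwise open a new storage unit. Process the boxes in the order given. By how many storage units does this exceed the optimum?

1

Best-Fit: [26,31,15] [21,35] [44] [48] → 4 storage units.
Total size 220 ft³; any packing needs at least ⌈220/75⌉ = 3 storage units.
An optimal packing achieves that bound: [48,26] [44,31] [35,21,15] → 3 storage units.
Excess: 4 − 3 = 1.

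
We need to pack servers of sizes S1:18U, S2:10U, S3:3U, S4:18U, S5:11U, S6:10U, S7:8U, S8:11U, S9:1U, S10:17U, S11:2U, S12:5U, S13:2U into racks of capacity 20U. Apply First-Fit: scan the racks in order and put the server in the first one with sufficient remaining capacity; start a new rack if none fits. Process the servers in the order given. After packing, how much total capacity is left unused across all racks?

rack 1: place S1 (18U), 2U left
rack 2: place S2 (10U), 10U left
rack 2: place S3 (3U), 7U left
rack 3: place S4 (18U), 2U left
rack 4: place S5 (11U), 9U left
rack 5: place S6 (10U), 10U left
rack 4: place S7 (8U), 1U left
rack 6: place S8 (11U), 9U left
rack 1: place S9 (1U), 1U left
rack 7: place S10 (17U), 3U left
rack 2: place S11 (2U), 5U left
rack 2: place S12 (5U), 0U left
rack 3: place S13 (2U), 0U left
7 racks × 20U = 140U; used 116U; unused 24U.

24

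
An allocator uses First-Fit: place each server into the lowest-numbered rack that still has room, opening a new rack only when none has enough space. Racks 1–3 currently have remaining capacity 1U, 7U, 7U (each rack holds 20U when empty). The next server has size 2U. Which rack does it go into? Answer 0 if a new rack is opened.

Racks with room: rack 2 (7U), rack 3 (7U).
The first with room is rack 2.

2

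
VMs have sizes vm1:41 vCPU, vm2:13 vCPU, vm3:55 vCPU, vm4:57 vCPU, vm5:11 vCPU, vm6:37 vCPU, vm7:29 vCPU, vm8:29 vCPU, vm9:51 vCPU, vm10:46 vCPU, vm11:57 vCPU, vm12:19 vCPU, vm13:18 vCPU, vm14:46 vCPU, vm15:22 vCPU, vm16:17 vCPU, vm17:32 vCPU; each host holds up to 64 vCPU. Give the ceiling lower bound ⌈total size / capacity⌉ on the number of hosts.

Total size = 41 + 13 + 55 + 57 + 11 + 37 + 29 + 29 + 51 + 46 + 57 + 19 + 18 + 46 + 22 + 17 + 32 = 580 vCPU.
⌈580 / 64⌉ = 10.

10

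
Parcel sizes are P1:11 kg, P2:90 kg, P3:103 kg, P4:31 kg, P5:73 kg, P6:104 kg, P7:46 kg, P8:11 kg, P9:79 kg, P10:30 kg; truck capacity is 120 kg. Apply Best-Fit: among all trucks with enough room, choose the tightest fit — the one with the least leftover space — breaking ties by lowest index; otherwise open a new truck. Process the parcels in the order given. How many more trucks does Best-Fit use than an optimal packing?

1

Best-Fit: [11,90] [103] [31,73,11] [104] [46] [79,30] → 6 trucks.
Total size 578 kg; any packing needs at least ⌈578/120⌉ = 5 trucks.
An optimal packing achieves that bound: [104,11] [103,11] [90,30] [79,31] [73,46] → 5 trucks.
Excess: 6 − 5 = 1.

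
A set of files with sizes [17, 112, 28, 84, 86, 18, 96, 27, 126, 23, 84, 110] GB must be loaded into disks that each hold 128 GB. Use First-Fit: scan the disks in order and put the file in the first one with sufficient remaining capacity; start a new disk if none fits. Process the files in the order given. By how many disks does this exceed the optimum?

1

First-Fit: [17,28,18,27,23] [112] [84] [86] [96] [126] [84] [110] → 8 disks.
Total size 811 GB; any packing needs at least ⌈811/128⌉ = 7 disks.
An optimal packing achieves that bound: [126] [112] [110,18] [96,28] [86,27] [84,23,17] [84] → 7 disks.
Excess: 8 − 7 = 1.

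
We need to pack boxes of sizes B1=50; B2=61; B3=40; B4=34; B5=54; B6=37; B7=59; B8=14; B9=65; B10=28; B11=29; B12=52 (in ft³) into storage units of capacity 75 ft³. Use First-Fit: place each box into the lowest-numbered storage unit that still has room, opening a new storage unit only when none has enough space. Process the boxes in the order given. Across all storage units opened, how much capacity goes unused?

152

B1 (50 ft³) → storage unit 1 (remaining 25 ft³)
B2 (61 ft³) → storage unit 2 (remaining 14 ft³)
B3 (40 ft³) → storage unit 3 (remaining 35 ft³)
B4 (34 ft³) → storage unit 3 (remaining 1 ft³)
B5 (54 ft³) → storage unit 4 (remaining 21 ft³)
B6 (37 ft³) → storage unit 5 (remaining 38 ft³)
B7 (59 ft³) → storage unit 6 (remaining 16 ft³)
B8 (14 ft³) → storage unit 1 (remaining 11 ft³)
B9 (65 ft³) → storage unit 7 (remaining 10 ft³)
B10 (28 ft³) → storage unit 5 (remaining 10 ft³)
B11 (29 ft³) → storage unit 8 (remaining 46 ft³)
B12 (52 ft³) → storage unit 9 (remaining 23 ft³)
9 storage units × 75 ft³ = 675 ft³; used 523 ft³; unused 152 ft³.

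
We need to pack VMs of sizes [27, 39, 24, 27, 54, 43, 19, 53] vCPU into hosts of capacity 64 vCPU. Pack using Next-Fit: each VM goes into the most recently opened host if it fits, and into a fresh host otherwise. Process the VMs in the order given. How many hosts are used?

host 1: place 27 vCPU, 37 vCPU left
host 2: place 39 vCPU, 25 vCPU left
host 2: place 24 vCPU, 1 vCPU left
host 3: place 27 vCPU, 37 vCPU left
host 4: place 54 vCPU, 10 vCPU left
host 5: place 43 vCPU, 21 vCPU left
host 5: place 19 vCPU, 2 vCPU left
host 6: place 53 vCPU, 11 vCPU left

6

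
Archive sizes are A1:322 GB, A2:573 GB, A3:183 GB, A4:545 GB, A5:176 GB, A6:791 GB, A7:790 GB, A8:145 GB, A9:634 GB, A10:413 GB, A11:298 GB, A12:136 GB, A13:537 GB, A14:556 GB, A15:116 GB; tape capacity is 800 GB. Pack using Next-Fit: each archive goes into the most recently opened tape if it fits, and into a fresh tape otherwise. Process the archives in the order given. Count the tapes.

tape 1: place A1 (322 GB), 478 GB left
tape 2: place A2 (573 GB), 227 GB left
tape 2: place A3 (183 GB), 44 GB left
tape 3: place A4 (545 GB), 255 GB left
tape 3: place A5 (176 GB), 79 GB left
tape 4: place A6 (791 GB), 9 GB left
tape 5: place A7 (790 GB), 10 GB left
tape 6: place A8 (145 GB), 655 GB left
tape 6: place A9 (634 GB), 21 GB left
tape 7: place A10 (413 GB), 387 GB left
tape 7: place A11 (298 GB), 89 GB left
tape 8: place A12 (136 GB), 664 GB left
tape 8: place A13 (537 GB), 127 GB left
tape 9: place A14 (556 GB), 244 GB left
tape 9: place A15 (116 GB), 128 GB left

9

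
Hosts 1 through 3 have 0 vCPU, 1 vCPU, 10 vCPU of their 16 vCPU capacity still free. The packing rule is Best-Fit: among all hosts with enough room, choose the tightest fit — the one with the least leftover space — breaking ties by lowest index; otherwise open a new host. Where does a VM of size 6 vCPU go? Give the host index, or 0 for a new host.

Hosts with room: host 3 (10 vCPU).
Tightest fit is host 3 with 10 vCPU free.

3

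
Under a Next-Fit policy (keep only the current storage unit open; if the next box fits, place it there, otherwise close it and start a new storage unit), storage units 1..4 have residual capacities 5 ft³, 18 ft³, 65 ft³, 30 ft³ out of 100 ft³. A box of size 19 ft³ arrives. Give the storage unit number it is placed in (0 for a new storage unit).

Next-Fit only looks at storage unit 4, which has 30 ft³ free.
19 ft³ fits there.

4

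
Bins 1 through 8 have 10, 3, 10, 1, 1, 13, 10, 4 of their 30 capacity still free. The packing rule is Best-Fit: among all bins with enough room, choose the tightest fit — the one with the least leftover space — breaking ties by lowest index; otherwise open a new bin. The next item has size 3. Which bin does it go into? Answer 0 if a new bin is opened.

2

Bins with room: bin 1 (10), bin 2 (3), bin 3 (10), bin 6 (13), bin 7 (10), bin 8 (4).
Tightest fit is bin 2 with 3 free.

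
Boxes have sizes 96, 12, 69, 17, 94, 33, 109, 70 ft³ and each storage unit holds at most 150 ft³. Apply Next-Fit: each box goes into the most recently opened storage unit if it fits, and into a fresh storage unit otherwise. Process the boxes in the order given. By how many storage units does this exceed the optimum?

1

Next-Fit: [96,12] [69,17] [94,33] [109] [70] → 5 storage units.
Total size 500 ft³; any packing needs at least ⌈500/150⌉ = 4 storage units.
An optimal packing achieves that bound: [109,33] [96,17,12] [94] [70,69] → 4 storage units.
Excess: 5 − 4 = 1.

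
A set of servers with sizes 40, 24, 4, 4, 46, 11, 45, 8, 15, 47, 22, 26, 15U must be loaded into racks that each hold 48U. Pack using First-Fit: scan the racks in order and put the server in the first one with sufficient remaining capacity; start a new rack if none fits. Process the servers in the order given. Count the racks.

rack 1: place 40U, 8U left
rack 2: place 24U, 24U left
rack 1: place 4U, 4U left
rack 1: place 4U, 0U left
rack 3: place 46U, 2U left
rack 2: place 11U, 13U left
rack 4: place 45U, 3U left
rack 2: place 8U, 5U left
rack 5: place 15U, 33U left
rack 6: place 47U, 1U left
rack 5: place 22U, 11U left
rack 7: place 26U, 22U left
rack 7: place 15U, 7U left

7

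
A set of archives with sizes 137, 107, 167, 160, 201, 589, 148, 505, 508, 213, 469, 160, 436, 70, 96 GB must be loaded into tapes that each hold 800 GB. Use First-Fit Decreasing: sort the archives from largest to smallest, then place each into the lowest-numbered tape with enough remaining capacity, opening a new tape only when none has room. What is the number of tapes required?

6

Sorted descending: 589, 508, 505, 469, 436, 213, 201, 167, 160, 160, 148, 137, 107, 96, 70.
Put 589 GB in tape 1; 211 GB remain.
Put 508 GB in tape 2; 292 GB remain.
Put 505 GB in tape 3; 295 GB remain.
Put 469 GB in tape 4; 331 GB remain.
Put 436 GB in tape 5; 364 GB remain.
Put 213 GB in tape 2; 79 GB remain.
Put 201 GB in tape 1; 10 GB remain.
Put 167 GB in tape 3; 128 GB remain.
Put 160 GB in tape 4; 171 GB remain.
Put 160 GB in tape 4; 11 GB remain.
Put 148 GB in tape 5; 216 GB remain.
Put 137 GB in tape 5; 79 GB remain.
Put 107 GB in tape 3; 21 GB remain.
Put 96 GB in tape 6; 704 GB remain.
Put 70 GB in tape 2; 9 GB remain.
Final tapes: [589,201] [508,213,70] [505,167,107] [469,160,160] [436,148,137] [96].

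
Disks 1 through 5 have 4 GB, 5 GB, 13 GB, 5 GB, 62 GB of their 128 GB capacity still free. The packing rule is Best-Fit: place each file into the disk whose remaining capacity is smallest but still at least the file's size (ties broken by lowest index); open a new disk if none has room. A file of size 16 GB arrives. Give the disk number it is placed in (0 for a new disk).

5

Disks with room: disk 5 (62 GB).
Tightest fit is disk 5 with 62 GB free.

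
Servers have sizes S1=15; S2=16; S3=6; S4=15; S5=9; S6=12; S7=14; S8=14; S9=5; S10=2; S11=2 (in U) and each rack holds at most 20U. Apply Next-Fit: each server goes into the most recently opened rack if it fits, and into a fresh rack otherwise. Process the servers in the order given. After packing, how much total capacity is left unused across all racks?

70

rack 1: place S1 (15U), 5U left
rack 2: place S2 (16U), 4U left
rack 3: place S3 (6U), 14U left
rack 4: place S4 (15U), 5U left
rack 5: place S5 (9U), 11U left
rack 6: place S6 (12U), 8U left
rack 7: place S7 (14U), 6U left
rack 8: place S8 (14U), 6U left
rack 8: place S9 (5U), 1U left
rack 9: place S10 (2U), 18U left
rack 9: place S11 (2U), 16U left
9 racks × 20U = 180U; used 110U; unused 70U.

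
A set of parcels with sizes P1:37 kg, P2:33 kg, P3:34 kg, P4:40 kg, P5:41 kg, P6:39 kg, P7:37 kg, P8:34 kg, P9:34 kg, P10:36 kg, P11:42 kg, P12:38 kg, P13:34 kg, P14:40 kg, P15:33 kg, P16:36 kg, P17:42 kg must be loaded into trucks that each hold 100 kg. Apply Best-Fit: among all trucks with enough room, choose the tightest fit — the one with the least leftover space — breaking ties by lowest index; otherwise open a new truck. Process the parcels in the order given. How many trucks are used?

P1 (37 kg) → truck 1 (remaining 63 kg)
P2 (33 kg) → truck 1 (remaining 30 kg)
P3 (34 kg) → truck 2 (remaining 66 kg)
P4 (40 kg) → truck 2 (remaining 26 kg)
P5 (41 kg) → truck 3 (remaining 59 kg)
P6 (39 kg) → truck 3 (remaining 20 kg)
P7 (37 kg) → truck 4 (remaining 63 kg)
P8 (34 kg) → truck 4 (remaining 29 kg)
P9 (34 kg) → truck 5 (remaining 66 kg)
P10 (36 kg) → truck 5 (remaining 30 kg)
P11 (42 kg) → truck 6 (remaining 58 kg)
P12 (38 kg) → truck 6 (remaining 20 kg)
P13 (34 kg) → truck 7 (remaining 66 kg)
P14 (40 kg) → truck 7 (remaining 26 kg)
P15 (33 kg) → truck 8 (remaining 67 kg)
P16 (36 kg) → truck 8 (remaining 31 kg)
P17 (42 kg) → truck 9 (remaining 58 kg)

9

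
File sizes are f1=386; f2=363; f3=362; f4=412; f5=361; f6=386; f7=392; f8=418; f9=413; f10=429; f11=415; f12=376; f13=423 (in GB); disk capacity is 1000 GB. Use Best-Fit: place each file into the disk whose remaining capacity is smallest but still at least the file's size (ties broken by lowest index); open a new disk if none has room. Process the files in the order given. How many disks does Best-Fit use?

7 disks

f1 (386 GB) → disk 1 (remaining 614 GB)
f2 (363 GB) → disk 1 (remaining 251 GB)
f3 (362 GB) → disk 2 (remaining 638 GB)
f4 (412 GB) → disk 2 (remaining 226 GB)
f5 (361 GB) → disk 3 (remaining 639 GB)
f6 (386 GB) → disk 3 (remaining 253 GB)
f7 (392 GB) → disk 4 (remaining 608 GB)
f8 (418 GB) → disk 4 (remaining 190 GB)
f9 (413 GB) → disk 5 (remaining 587 GB)
f10 (429 GB) → disk 5 (remaining 158 GB)
f11 (415 GB) → disk 6 (remaining 585 GB)
f12 (376 GB) → disk 6 (remaining 209 GB)
f13 (423 GB) → disk 7 (remaining 577 GB)
Final disks: [386,363] [362,412] [361,386] [392,418] [413,429] [415,376] [423].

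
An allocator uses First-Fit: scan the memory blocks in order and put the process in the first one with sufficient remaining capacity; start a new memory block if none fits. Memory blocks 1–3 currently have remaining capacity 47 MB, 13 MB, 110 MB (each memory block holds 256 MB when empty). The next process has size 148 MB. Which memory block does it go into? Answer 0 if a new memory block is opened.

0

No memory block has ≥ 148 MB free, so a new memory block is opened.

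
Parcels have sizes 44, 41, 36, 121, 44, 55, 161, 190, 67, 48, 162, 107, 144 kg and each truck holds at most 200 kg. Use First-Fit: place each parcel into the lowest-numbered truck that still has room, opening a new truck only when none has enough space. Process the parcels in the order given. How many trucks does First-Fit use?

8

44 kg → truck 1 (remaining 156 kg)
41 kg → truck 1 (remaining 115 kg)
36 kg → truck 1 (remaining 79 kg)
121 kg → truck 2 (remaining 79 kg)
44 kg → truck 1 (remaining 35 kg)
55 kg → truck 2 (remaining 24 kg)
161 kg → truck 3 (remaining 39 kg)
190 kg → truck 4 (remaining 10 kg)
67 kg → truck 5 (remaining 133 kg)
48 kg → truck 5 (remaining 85 kg)
162 kg → truck 6 (remaining 38 kg)
107 kg → truck 7 (remaining 93 kg)
144 kg → truck 8 (remaining 56 kg)
Final trucks: [44,41,36,44] [121,55] [161] [190] [67,48] [162] [107] [144].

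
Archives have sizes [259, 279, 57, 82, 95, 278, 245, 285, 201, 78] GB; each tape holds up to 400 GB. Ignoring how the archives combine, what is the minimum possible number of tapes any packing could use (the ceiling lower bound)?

5 tapes

Total size = 259 + 279 + 57 + 82 + 95 + 278 + 245 + 285 + 201 + 78 = 1859 GB.
⌈1859 / 400⌉ = 5.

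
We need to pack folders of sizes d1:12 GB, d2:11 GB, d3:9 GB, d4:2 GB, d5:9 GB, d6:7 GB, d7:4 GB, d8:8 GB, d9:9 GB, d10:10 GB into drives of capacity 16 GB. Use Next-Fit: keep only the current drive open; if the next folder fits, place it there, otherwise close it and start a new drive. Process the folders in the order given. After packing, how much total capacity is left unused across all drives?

31

Put d1 (12 GB) in drive 1; 4 GB remain.
Put d2 (11 GB) in drive 2; 5 GB remain.
Put d3 (9 GB) in drive 3; 7 GB remain.
Put d4 (2 GB) in drive 3; 5 GB remain.
Put d5 (9 GB) in drive 4; 7 GB remain.
Put d6 (7 GB) in drive 4; 0 GB remain.
Put d7 (4 GB) in drive 5; 12 GB remain.
Put d8 (8 GB) in drive 5; 4 GB remain.
Put d9 (9 GB) in drive 6; 7 GB remain.
Put d10 (10 GB) in drive 7; 6 GB remain.
7 drives × 16 GB = 112 GB; used 81 GB; unused 31 GB.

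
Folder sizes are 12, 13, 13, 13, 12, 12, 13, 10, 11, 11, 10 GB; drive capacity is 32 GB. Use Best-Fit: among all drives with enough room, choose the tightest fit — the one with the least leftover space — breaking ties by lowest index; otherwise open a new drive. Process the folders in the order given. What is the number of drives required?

Put 12 GB in drive 1; 20 GB remain.
Put 13 GB in drive 1; 7 GB remain.
Put 13 GB in drive 2; 19 GB remain.
Put 13 GB in drive 2; 6 GB remain.
Put 12 GB in drive 3; 20 GB remain.
Put 12 GB in drive 3; 8 GB remain.
Put 13 GB in drive 4; 19 GB remain.
Put 10 GB in drive 4; 9 GB remain.
Put 11 GB in drive 5; 21 GB remain.
Put 11 GB in drive 5; 10 GB remain.
Put 10 GB in drive 5; 0 GB remain.
Final drives: [12,13] [13,13] [12,12] [13,10] [11,11,10].

5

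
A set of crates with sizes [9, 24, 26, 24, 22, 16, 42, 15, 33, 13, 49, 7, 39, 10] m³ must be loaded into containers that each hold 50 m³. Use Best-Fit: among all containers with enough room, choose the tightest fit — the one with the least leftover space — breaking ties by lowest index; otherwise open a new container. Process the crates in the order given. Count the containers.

7 containers

9 m³ → container 1 (remaining 41 m³)
24 m³ → container 1 (remaining 17 m³)
26 m³ → container 2 (remaining 24 m³)
24 m³ → container 2 (remaining 0 m³)
22 m³ → container 3 (remaining 28 m³)
16 m³ → container 1 (remaining 1 m³)
42 m³ → container 4 (remaining 8 m³)
15 m³ → container 3 (remaining 13 m³)
33 m³ → container 5 (remaining 17 m³)
13 m³ → container 3 (remaining 0 m³)
49 m³ → container 6 (remaining 1 m³)
7 m³ → container 4 (remaining 1 m³)
39 m³ → container 7 (remaining 11 m³)
10 m³ → container 7 (remaining 1 m³)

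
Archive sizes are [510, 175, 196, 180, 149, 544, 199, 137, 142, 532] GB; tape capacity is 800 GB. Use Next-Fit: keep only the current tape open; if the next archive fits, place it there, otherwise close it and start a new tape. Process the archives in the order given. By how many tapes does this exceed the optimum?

1

Next-Fit: [510,175] [196,180,149] [544,199] [137,142] [532] → 5 tapes.
Total size 2764 GB; any packing needs at least ⌈2764/800⌉ = 4 tapes.
An optimal packing achieves that bound: [544,199] [532,196] [510,180] [175,149,142,137] → 4 tapes.
Excess: 5 − 4 = 1.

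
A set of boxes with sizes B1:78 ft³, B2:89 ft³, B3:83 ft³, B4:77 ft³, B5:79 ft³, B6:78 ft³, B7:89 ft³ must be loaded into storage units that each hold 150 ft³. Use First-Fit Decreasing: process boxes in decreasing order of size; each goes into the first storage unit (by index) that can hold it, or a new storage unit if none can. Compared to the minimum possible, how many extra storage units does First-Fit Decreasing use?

0

First-Fit Decreasing: [89] [89] [83] [79] [78] [78] [77] → 7 storage units.
7 boxes exceed 75 ft³ (half the capacity), and no two of those can share a storage unit, so at least 7 storage units are needed.
So 7 is already optimal.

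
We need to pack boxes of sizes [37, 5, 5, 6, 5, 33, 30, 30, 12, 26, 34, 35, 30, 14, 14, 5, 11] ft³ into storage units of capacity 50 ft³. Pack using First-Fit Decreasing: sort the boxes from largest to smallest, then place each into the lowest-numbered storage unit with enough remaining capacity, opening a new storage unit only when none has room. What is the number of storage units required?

Sorted descending: 37, 35, 34, 33, 30, 30, 30, 26, 14, 14, 12, 11, 6, 5, 5, 5, 5.
Put 37 ft³ in storage unit 1; 13 ft³ remain.
Put 35 ft³ in storage unit 2; 15 ft³ remain.
Put 34 ft³ in storage unit 3; 16 ft³ remain.
Put 33 ft³ in storage unit 4; 17 ft³ remain.
Put 30 ft³ in storage unit 5; 20 ft³ remain.
Put 30 ft³ in storage unit 6; 20 ft³ remain.
Put 30 ft³ in storage unit 7; 20 ft³ remain.
Put 26 ft³ in storage unit 8; 24 ft³ remain.
Put 14 ft³ in storage unit 2; 1 ft³ remain.
Put 14 ft³ in storage unit 3; 2 ft³ remain.
Put 12 ft³ in storage unit 1; 1 ft³ remain.
Put 11 ft³ in storage unit 4; 6 ft³ remain.
Put 6 ft³ in storage unit 4; 0 ft³ remain.
Put 5 ft³ in storage unit 5; 15 ft³ remain.
Put 5 ft³ in storage unit 5; 10 ft³ remain.
Put 5 ft³ in storage unit 5; 5 ft³ remain.
Put 5 ft³ in storage unit 5; 0 ft³ remain.

8 storage units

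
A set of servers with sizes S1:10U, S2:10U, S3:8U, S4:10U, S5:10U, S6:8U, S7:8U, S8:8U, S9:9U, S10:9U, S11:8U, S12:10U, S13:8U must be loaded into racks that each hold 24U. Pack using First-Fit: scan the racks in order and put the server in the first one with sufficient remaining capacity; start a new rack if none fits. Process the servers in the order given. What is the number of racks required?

Put S1 (10U) in rack 1; 14U remain.
Put S2 (10U) in rack 1; 4U remain.
Put S3 (8U) in rack 2; 16U remain.
Put S4 (10U) in rack 2; 6U remain.
Put S5 (10U) in rack 3; 14U remain.
Put S6 (8U) in rack 3; 6U remain.
Put S7 (8U) in rack 4; 16U remain.
Put S8 (8U) in rack 4; 8U remain.
Put S9 (9U) in rack 5; 15U remain.
Put S10 (9U) in rack 5; 6U remain.
Put S11 (8U) in rack 4; 0U remain.
Put S12 (10U) in rack 6; 14U remain.
Put S13 (8U) in rack 6; 6U remain.
Final racks: [10,10] [8,10] [10,8] [8,8,8] [9,9] [10,8].

6 racks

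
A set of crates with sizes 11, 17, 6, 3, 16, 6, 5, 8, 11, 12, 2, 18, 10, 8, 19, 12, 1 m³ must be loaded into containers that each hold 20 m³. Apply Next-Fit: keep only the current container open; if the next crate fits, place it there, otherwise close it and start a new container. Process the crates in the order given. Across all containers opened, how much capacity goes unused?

55

Put 11 m³ in container 1; 9 m³ remain.
Put 17 m³ in container 2; 3 m³ remain.
Put 6 m³ in container 3; 14 m³ remain.
Put 3 m³ in container 3; 11 m³ remain.
Put 16 m³ in container 4; 4 m³ remain.
Put 6 m³ in container 5; 14 m³ remain.
Put 5 m³ in container 5; 9 m³ remain.
Put 8 m³ in container 5; 1 m³ remain.
Put 11 m³ in container 6; 9 m³ remain.
Put 12 m³ in container 7; 8 m³ remain.
Put 2 m³ in container 7; 6 m³ remain.
Put 18 m³ in container 8; 2 m³ remain.
Put 10 m³ in container 9; 10 m³ remain.
Put 8 m³ in container 9; 2 m³ remain.
Put 19 m³ in container 10; 1 m³ remain.
Put 12 m³ in container 11; 8 m³ remain.
Put 1 m³ in container 11; 7 m³ remain.
11 containers × 20 m³ = 220 m³; used 165 m³; unused 55 m³.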